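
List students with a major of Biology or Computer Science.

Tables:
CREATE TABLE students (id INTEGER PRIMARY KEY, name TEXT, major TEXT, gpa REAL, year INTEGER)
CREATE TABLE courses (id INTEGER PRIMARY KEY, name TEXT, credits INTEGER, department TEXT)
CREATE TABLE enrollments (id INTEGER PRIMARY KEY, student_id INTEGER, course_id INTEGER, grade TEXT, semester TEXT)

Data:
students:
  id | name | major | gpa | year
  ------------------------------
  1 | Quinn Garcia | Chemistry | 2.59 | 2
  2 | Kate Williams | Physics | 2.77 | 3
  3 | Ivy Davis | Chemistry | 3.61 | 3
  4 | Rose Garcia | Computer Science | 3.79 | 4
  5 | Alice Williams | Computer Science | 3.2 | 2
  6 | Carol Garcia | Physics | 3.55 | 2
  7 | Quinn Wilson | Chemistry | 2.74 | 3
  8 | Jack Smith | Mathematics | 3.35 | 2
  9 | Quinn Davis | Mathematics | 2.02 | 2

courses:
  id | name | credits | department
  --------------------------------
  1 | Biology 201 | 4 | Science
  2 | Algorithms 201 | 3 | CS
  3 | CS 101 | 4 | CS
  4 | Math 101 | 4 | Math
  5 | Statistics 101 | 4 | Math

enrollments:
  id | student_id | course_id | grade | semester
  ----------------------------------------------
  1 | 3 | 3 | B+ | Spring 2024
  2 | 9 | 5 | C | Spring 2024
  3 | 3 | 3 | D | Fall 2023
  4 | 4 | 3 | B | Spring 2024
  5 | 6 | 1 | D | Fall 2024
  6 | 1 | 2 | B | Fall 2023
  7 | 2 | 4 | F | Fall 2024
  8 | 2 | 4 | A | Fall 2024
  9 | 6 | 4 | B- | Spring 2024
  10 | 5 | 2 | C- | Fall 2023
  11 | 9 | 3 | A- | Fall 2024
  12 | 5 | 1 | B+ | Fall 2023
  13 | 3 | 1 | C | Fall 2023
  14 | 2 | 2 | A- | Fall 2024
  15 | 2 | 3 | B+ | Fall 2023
SELECT name, major FROM students WHERE major IN ('Biology', 'Computer Science')

Execution result:
name | major
Rose Garcia | Computer Science
Alice Williams | Computer Science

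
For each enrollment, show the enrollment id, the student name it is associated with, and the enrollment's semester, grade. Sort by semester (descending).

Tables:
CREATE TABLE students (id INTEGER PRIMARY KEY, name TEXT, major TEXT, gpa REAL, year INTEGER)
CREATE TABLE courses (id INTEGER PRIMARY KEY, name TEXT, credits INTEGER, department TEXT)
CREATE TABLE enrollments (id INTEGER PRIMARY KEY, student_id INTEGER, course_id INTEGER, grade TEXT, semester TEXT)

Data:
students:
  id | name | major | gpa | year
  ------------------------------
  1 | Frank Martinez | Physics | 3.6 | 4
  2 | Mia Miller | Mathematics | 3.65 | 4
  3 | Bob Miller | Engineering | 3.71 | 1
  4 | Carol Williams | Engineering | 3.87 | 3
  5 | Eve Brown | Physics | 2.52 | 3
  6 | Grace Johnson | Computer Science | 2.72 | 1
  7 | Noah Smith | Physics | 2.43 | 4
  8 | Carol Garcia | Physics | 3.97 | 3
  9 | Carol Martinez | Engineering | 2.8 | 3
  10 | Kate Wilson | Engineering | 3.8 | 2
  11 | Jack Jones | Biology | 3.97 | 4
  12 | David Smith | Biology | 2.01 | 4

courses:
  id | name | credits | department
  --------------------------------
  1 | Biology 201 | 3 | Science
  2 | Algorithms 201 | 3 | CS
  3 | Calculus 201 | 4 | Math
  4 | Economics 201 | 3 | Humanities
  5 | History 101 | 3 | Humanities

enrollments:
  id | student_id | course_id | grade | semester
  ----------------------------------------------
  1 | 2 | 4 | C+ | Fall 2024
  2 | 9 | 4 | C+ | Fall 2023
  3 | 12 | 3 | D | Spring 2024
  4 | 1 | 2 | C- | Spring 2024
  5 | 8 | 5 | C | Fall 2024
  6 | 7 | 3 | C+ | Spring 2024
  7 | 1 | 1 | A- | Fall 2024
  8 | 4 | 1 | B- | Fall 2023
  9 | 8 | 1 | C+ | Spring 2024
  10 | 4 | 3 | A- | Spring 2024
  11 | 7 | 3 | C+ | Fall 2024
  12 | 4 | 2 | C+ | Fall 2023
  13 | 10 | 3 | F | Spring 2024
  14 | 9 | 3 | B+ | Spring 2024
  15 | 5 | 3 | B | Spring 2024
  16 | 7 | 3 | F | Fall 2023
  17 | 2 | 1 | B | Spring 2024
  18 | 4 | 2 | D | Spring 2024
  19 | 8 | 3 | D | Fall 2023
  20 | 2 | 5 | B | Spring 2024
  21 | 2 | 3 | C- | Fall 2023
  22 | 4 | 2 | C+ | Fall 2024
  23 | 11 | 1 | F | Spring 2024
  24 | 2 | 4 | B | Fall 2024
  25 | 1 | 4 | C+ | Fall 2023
SELECT c.id, p.name AS student, c.semester, c.grade FROM enrollments c JOIN students p ON c.student_id = p.id ORDER BY c.semester DESC

Execution result:
id | student | semester | grade
3 | David Smith | Spring 2024 | D
4 | Frank Martinez | Spring 2024 | C-
6 | Noah Smith | Spring 2024 | C+
9 | Carol Garcia | Spring 2024 | C+
10 | Carol Williams | Spring 2024 | A-
13 | Kate Wilson | Spring 2024 | F
14 | Carol Martinez | Spring 2024 | B+
15 | Eve Brown | Spring 2024 | B
17 | Mia Miller | Spring 2024 | B
18 | Carol Williams | Spring 2024 | D
20 | Mia Miller | Spring 2024 | B
23 | Jack Jones | Spring 2024 | F
1 | Mia Miller | Fall 2024 | C+
5 | Carol Garcia | Fall 2024 | C
7 | Frank Martinez | Fall 2024 | A-
11 | Noah Smith | Fall 2024 | C+
22 | Carol Williams | Fall 2024 | C+
24 | Mia Miller | Fall 2024 | B
2 | Carol Martinez | Fall 2023 | C+
8 | Carol Williams | Fall 2023 | B-
12 | Carol Williams | Fall 2023 | C+
16 | Noah Smith | Fall 2023 | F
19 | Carol Garcia | Fall 2023 | D
21 | Mia Miller | Fall 2023 | C-
25 | Frank Martinez | Fall 2023 | C+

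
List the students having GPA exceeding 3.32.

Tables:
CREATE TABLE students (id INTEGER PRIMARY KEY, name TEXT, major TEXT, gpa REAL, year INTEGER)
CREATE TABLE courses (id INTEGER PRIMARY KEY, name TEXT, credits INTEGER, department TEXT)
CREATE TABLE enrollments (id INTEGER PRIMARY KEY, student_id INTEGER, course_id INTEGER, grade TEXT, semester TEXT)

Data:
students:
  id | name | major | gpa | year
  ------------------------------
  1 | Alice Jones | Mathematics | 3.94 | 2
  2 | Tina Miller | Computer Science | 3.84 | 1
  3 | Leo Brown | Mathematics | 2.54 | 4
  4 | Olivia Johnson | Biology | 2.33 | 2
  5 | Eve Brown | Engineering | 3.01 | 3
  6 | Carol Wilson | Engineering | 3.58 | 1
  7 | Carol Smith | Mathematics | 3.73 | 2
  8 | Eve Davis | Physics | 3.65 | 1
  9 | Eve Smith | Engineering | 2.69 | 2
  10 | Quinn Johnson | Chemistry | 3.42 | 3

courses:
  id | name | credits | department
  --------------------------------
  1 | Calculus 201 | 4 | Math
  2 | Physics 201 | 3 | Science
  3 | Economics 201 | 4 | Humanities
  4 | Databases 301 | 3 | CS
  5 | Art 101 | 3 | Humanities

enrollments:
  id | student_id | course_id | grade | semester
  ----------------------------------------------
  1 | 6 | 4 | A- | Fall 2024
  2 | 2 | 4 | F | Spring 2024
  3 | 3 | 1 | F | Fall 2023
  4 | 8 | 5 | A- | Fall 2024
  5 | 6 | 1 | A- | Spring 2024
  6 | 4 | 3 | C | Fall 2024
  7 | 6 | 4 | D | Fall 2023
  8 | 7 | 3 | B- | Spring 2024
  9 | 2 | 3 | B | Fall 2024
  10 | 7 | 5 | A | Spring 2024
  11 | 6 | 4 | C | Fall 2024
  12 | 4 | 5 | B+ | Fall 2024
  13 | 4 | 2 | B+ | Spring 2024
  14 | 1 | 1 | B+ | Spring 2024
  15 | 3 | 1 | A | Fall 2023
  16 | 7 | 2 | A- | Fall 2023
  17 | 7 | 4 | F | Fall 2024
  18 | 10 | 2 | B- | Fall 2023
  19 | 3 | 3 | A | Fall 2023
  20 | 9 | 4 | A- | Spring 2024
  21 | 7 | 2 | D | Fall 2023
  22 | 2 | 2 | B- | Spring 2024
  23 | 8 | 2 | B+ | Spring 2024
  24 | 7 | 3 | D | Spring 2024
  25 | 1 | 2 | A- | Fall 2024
SELECT name, gpa FROM students WHERE gpa > 3.32

Execution result:
name | gpa
Alice Jones | 3.94
Tina Miller | 3.84
Carol Wilson | 3.58
Carol Smith | 3.73
Eve Davis | 3.65
Quinn Johnson | 3.42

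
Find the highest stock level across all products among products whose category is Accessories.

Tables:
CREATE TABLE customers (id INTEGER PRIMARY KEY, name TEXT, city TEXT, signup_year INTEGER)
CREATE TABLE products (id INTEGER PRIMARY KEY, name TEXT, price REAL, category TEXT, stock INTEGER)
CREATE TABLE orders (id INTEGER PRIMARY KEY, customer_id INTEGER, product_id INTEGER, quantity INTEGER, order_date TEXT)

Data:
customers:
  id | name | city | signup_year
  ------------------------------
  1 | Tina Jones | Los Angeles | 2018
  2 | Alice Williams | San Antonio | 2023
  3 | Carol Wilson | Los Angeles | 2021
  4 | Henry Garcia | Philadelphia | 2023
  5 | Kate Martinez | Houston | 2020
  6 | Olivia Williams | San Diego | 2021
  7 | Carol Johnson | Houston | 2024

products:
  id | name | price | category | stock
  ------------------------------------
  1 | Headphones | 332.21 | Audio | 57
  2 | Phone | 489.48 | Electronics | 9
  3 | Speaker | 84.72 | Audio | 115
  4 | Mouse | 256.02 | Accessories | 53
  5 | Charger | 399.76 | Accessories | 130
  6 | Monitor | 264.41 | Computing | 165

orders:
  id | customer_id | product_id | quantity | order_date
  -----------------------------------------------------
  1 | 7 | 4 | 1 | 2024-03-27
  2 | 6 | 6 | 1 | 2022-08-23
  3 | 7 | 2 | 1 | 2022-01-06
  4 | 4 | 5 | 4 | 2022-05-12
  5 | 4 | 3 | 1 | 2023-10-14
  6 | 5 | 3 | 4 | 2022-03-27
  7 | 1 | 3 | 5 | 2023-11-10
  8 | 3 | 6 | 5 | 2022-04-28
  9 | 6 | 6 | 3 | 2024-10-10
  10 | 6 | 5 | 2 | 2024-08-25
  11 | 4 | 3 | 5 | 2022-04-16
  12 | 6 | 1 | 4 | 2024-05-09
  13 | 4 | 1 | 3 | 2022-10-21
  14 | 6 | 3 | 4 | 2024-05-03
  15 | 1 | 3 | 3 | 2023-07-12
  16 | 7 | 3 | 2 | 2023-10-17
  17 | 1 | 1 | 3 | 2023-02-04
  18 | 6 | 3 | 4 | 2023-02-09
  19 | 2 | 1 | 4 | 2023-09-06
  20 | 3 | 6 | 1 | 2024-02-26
SELECT MAX(stock) FROM products WHERE category = 'Accessories'

Execution result:
130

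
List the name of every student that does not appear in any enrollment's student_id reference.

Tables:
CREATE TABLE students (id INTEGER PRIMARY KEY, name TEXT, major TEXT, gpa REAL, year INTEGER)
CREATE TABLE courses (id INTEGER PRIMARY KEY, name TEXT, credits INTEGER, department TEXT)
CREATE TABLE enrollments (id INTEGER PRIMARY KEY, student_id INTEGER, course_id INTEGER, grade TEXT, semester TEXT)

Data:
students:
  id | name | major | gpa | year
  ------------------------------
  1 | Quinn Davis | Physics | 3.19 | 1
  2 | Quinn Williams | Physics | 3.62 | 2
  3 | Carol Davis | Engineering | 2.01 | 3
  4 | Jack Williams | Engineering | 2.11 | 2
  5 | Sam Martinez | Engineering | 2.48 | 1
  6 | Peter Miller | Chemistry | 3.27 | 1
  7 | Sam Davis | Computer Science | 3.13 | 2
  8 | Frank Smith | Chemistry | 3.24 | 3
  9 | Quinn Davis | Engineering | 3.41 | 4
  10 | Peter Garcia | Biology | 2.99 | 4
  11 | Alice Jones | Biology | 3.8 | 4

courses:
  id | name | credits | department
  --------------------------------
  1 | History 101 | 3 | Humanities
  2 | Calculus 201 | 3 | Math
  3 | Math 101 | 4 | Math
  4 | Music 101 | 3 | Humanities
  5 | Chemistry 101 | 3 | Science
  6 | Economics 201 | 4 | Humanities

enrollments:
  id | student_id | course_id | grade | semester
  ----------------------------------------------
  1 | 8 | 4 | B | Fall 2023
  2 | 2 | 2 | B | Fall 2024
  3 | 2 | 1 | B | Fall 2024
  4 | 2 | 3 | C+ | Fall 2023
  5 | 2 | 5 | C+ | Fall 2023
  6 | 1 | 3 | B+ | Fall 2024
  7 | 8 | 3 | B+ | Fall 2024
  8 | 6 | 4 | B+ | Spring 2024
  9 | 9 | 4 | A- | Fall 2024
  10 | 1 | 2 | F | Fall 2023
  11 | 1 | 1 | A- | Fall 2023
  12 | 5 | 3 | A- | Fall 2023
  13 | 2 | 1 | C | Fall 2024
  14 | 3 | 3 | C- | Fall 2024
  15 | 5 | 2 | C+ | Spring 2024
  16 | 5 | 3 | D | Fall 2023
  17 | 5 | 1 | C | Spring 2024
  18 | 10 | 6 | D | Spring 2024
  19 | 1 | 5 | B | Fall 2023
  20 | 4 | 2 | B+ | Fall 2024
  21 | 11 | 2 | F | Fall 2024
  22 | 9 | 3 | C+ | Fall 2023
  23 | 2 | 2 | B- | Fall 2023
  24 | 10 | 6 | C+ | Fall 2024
SELECT p.name FROM students p LEFT JOIN enrollments c ON c.student_id = p.id WHERE c.id IS NULL

Execution result:
Sam Davis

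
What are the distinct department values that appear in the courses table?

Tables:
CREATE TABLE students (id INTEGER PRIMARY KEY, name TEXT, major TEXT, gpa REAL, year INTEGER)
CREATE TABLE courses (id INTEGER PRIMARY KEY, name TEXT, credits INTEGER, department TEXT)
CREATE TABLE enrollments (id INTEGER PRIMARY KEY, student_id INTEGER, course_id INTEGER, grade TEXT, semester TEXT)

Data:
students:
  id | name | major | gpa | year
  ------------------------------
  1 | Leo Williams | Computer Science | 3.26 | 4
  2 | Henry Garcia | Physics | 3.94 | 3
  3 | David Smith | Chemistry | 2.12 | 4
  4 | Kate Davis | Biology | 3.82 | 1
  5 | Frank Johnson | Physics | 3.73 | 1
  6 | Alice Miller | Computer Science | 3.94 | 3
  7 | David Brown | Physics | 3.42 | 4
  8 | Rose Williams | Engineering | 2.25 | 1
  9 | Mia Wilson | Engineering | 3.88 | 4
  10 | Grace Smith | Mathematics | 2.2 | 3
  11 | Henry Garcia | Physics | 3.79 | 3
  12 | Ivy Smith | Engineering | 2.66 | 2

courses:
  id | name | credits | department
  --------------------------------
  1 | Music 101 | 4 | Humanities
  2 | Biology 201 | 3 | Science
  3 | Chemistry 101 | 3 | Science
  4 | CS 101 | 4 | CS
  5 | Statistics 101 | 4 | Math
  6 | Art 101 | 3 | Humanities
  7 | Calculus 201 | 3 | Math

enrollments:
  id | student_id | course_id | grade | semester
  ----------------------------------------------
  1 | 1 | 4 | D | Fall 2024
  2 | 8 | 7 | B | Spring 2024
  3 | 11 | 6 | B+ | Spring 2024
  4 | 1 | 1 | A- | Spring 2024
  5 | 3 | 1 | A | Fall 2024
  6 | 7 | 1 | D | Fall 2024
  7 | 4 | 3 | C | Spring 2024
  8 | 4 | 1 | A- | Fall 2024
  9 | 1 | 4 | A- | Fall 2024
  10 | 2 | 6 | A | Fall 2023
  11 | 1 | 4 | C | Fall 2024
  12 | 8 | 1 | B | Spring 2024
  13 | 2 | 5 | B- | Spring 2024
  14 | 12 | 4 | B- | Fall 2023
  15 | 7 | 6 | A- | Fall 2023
SELECT DISTINCT department FROM courses

Execution result:
department
Humanities
Science
CS
Math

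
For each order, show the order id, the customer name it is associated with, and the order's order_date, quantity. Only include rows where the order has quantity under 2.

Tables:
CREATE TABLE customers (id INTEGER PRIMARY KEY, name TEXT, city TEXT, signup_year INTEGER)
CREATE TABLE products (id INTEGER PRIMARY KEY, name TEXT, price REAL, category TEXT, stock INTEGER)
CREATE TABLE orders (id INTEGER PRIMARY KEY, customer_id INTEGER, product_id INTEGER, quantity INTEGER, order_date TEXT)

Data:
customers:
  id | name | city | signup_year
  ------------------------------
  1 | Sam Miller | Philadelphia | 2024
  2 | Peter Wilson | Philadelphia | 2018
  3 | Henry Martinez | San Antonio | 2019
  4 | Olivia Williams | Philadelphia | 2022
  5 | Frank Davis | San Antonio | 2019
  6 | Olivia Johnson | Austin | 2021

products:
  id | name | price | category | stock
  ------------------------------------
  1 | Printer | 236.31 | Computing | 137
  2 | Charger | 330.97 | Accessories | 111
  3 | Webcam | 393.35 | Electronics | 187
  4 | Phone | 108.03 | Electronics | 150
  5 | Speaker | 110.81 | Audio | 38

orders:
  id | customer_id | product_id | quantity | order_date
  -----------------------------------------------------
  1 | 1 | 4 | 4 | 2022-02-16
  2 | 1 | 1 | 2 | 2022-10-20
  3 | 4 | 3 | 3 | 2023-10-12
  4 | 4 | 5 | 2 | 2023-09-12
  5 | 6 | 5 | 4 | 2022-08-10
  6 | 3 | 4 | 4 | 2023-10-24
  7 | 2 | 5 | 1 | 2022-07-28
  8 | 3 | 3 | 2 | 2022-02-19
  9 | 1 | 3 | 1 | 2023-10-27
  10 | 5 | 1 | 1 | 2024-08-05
SELECT c.id, p.name AS customer, c.order_date, c.quantity FROM orders c JOIN customers p ON c.customer_id = p.id WHERE c.quantity < 2

Execution result:
id | customer | order_date | quantity
7 | Peter Wilson | 2022-07-28 | 1
9 | Sam Miller | 2023-10-27 | 1
10 | Frank Davis | 2024-08-05 | 1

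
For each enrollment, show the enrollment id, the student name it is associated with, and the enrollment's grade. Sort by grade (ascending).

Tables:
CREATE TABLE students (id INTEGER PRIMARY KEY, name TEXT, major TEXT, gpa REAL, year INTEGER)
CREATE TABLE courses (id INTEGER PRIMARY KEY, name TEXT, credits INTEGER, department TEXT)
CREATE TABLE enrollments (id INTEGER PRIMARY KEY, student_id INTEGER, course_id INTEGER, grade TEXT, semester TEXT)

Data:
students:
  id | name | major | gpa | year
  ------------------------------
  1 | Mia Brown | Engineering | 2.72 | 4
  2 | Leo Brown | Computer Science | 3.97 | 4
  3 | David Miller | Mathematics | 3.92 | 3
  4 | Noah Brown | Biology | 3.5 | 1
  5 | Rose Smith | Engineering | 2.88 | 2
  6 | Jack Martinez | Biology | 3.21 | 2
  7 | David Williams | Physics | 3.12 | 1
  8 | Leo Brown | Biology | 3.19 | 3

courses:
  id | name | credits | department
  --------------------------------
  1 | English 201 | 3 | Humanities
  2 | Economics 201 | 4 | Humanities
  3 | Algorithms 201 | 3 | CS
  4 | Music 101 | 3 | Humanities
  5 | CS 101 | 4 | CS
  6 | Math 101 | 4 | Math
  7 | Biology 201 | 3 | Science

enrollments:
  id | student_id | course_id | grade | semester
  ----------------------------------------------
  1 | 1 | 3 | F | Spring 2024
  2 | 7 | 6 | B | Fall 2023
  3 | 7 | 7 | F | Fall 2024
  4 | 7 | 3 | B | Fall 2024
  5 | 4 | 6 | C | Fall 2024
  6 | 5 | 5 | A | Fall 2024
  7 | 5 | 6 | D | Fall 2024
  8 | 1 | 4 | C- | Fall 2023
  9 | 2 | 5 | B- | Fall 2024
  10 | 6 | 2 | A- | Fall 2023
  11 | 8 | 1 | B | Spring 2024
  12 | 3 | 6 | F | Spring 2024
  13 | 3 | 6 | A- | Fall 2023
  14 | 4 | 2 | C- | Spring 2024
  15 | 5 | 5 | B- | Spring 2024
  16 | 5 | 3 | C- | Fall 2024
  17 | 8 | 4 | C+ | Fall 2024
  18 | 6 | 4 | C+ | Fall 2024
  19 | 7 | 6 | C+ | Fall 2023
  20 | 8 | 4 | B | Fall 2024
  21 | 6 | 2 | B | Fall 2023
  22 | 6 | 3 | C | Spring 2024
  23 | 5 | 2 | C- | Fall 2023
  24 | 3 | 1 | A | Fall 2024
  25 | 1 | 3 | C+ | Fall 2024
SELECT c.id, p.name AS student, c.grade FROM enrollments c JOIN students p ON c.student_id = p.id ORDER BY c.grade ASC

Execution result:
id | student | grade
6 | Rose Smith | A
24 | David Miller | A
10 | Jack Martinez | A-
13 | David Miller | A-
2 | David Williams | B
4 | David Williams | B
11 | Leo Brown | B
20 | Leo Brown | B
21 | Jack Martinez | B
9 | Leo Brown | B-
15 | Rose Smith | B-
5 | Noah Brown | C
22 | Jack Martinez | C
17 | Leo Brown | C+
18 | Jack Martinez | C+
19 | David Williams | C+
25 | Mia Brown | C+
8 | Mia Brown | C-
14 | Noah Brown | C-
16 | Rose Smith | C-
23 | Rose Smith | C-
7 | Rose Smith | D
1 | Mia Brown | F
3 | David Williams | F
12 | David Miller | F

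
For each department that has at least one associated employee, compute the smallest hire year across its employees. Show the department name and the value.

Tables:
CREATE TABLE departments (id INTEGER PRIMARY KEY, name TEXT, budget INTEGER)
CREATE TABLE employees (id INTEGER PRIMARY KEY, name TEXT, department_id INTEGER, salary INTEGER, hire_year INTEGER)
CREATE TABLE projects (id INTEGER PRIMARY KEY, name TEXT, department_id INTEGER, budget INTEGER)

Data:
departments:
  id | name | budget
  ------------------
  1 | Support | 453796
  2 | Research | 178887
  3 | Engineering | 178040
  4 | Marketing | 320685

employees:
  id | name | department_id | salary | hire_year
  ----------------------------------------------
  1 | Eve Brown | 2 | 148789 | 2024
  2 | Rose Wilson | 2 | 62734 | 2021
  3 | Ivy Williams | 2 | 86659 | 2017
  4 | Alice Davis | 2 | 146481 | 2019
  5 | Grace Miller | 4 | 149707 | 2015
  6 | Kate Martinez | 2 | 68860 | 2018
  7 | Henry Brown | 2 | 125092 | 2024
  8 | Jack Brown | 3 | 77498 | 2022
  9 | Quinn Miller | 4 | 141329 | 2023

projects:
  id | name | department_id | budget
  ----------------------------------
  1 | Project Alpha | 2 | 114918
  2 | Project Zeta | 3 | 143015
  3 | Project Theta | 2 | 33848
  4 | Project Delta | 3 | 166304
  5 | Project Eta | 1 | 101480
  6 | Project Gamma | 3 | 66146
SELECT p.name, MIN(c.hire_year) AS min_hire_year FROM employees c JOIN departments p ON c.department_id = p.id GROUP BY p.id, p.name

Execution result:
name | min_hire_year
Research | 2017
Engineering | 2022
Marketing | 2015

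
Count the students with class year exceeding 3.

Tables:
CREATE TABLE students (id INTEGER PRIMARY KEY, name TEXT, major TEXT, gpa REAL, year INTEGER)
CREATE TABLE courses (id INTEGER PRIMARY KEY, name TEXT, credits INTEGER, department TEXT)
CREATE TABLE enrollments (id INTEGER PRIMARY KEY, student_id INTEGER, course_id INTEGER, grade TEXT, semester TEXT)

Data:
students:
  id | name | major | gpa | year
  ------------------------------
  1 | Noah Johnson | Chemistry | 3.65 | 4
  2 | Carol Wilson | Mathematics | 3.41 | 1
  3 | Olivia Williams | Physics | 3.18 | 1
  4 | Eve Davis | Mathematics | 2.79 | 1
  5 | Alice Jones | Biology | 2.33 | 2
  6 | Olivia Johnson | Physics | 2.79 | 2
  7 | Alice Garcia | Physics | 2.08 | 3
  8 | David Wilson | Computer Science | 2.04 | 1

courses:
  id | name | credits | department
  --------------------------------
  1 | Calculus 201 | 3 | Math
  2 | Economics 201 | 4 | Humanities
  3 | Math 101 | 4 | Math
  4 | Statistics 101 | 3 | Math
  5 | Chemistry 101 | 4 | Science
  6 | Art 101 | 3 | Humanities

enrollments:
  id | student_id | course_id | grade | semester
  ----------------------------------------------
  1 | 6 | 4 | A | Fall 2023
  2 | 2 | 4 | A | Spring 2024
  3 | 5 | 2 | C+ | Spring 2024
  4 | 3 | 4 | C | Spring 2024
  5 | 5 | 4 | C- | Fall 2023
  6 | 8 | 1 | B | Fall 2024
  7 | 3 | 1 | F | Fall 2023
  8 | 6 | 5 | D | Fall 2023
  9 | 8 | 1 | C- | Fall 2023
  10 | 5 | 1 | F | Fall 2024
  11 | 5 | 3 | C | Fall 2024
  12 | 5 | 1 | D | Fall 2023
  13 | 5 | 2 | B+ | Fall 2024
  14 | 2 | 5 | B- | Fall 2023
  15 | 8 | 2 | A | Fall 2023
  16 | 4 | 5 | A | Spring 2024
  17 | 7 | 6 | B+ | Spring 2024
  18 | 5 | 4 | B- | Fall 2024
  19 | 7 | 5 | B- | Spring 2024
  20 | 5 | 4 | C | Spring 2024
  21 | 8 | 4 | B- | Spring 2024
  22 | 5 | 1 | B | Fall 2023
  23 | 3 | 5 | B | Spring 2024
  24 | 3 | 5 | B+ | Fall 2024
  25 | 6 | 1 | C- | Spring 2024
SELECT COUNT(*) FROM students WHERE year > 3

Execution result:
1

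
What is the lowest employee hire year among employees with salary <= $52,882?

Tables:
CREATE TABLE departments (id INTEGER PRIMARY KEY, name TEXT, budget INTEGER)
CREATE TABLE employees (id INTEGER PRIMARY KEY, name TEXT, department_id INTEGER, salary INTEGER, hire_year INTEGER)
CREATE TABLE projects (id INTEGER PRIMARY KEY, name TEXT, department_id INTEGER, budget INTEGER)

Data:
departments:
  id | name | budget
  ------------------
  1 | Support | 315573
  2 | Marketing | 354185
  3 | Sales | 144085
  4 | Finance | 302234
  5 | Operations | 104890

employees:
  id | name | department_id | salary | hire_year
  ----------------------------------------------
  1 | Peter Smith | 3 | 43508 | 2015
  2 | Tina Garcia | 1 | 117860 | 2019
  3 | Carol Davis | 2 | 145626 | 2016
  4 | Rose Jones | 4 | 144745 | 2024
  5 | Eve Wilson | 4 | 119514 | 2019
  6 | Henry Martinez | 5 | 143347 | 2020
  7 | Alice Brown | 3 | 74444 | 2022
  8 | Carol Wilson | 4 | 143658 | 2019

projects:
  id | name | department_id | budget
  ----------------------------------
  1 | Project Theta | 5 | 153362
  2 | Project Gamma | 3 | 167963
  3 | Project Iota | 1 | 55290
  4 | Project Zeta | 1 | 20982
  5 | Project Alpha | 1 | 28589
SELECT MIN(hire_year) FROM employees WHERE salary <= 52882

Execution result:
2015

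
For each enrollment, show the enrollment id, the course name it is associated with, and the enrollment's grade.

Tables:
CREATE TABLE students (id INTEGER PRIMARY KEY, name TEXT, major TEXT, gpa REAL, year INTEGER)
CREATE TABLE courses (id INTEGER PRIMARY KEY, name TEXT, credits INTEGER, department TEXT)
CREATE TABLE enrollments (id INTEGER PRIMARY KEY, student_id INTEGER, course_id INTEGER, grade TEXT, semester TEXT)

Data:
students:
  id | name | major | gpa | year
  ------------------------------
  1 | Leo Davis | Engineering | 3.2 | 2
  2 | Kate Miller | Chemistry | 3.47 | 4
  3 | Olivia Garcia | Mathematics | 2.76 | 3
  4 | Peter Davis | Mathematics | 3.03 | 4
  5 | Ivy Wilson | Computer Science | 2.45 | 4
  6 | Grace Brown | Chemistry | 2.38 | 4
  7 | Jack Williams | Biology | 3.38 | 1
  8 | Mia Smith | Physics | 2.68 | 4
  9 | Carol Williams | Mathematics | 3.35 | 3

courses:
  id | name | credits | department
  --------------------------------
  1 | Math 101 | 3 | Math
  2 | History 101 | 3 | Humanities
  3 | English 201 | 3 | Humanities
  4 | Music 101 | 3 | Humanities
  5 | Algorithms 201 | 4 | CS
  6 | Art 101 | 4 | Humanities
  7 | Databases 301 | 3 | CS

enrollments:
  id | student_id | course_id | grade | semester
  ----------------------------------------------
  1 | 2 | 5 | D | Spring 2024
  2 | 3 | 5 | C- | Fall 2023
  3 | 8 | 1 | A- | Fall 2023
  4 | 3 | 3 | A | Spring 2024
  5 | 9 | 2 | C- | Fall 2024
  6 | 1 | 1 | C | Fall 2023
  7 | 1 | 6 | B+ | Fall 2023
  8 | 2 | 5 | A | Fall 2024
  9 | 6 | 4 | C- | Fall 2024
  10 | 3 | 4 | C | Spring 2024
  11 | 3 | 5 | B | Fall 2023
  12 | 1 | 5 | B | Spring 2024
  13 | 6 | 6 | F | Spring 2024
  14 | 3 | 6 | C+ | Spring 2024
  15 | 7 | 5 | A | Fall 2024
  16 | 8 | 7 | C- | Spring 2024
SELECT c.id, p.name AS course, c.grade FROM enrollments c JOIN courses p ON c.course_id = p.id

Execution result:
id | course | grade
1 | Algorithms 201 | D
2 | Algorithms 201 | C-
3 | Math 101 | A-
4 | English 201 | A
5 | History 101 | C-
6 | Math 101 | C
7 | Art 101 | B+
8 | Algorithms 201 | A
9 | Music 101 | C-
10 | Music 101 | C
11 | Algorithms 201 | B
12 | Algorithms 201 | B
13 | Art 101 | F
14 | Art 101 | C+
15 | Algorithms 201 | A
16 | Databases 301 | C-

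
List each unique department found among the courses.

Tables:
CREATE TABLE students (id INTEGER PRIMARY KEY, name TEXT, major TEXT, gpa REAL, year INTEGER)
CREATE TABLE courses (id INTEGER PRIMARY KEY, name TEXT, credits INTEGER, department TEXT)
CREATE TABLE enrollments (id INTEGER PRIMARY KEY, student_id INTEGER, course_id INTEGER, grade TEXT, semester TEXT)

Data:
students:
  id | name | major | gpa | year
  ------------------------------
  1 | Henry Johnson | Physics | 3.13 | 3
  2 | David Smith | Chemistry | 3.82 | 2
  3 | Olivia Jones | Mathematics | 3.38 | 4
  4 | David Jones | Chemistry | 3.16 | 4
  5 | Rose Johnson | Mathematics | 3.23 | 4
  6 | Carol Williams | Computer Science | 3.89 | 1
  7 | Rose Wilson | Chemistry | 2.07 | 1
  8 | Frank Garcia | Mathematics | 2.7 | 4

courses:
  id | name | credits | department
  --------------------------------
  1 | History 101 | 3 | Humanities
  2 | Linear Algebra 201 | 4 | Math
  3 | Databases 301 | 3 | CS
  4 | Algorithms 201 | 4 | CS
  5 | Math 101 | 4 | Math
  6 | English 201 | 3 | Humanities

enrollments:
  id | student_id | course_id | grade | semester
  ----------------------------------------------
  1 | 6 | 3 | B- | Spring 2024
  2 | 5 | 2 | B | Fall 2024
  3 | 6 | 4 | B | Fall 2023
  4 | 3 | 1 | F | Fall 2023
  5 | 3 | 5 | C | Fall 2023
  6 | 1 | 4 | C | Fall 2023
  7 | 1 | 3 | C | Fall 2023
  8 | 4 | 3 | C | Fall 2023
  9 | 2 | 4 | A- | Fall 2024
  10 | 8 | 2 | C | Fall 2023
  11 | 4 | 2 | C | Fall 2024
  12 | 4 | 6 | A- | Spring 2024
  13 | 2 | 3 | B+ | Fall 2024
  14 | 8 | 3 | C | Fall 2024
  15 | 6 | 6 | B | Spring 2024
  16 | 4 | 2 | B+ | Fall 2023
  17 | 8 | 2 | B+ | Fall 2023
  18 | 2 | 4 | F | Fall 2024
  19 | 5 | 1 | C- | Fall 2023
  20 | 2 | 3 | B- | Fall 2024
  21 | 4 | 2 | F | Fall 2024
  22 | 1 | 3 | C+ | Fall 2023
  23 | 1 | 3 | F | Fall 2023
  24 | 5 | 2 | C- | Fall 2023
SELECT DISTINCT department FROM courses

Execution result:
department
Humanities
Math
CS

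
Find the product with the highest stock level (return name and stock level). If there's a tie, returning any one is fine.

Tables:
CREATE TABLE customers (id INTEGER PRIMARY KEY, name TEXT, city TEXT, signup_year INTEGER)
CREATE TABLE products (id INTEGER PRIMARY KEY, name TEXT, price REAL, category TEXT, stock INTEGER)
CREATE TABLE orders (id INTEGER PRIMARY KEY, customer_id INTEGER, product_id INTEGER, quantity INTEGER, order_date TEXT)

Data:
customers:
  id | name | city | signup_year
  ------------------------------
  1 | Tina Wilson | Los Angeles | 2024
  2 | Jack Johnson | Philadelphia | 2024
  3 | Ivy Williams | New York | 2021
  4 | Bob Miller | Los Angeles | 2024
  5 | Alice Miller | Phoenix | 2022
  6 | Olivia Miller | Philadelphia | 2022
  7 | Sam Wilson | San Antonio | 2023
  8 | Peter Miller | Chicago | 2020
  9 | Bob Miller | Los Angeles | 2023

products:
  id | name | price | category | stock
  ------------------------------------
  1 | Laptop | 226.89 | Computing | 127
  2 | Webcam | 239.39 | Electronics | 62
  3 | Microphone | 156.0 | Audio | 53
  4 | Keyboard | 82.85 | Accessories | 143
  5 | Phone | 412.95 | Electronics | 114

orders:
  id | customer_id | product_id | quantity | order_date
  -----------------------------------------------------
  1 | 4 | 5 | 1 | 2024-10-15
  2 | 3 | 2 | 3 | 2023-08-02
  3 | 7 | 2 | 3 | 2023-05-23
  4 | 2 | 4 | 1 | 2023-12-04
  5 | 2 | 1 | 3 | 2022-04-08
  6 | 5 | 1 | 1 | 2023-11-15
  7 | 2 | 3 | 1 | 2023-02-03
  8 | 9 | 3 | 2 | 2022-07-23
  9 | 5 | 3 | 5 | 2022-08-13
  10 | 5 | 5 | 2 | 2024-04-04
SELECT name, stock FROM products ORDER BY stock DESC LIMIT 1

Execution result:
name | stock
Keyboard | 143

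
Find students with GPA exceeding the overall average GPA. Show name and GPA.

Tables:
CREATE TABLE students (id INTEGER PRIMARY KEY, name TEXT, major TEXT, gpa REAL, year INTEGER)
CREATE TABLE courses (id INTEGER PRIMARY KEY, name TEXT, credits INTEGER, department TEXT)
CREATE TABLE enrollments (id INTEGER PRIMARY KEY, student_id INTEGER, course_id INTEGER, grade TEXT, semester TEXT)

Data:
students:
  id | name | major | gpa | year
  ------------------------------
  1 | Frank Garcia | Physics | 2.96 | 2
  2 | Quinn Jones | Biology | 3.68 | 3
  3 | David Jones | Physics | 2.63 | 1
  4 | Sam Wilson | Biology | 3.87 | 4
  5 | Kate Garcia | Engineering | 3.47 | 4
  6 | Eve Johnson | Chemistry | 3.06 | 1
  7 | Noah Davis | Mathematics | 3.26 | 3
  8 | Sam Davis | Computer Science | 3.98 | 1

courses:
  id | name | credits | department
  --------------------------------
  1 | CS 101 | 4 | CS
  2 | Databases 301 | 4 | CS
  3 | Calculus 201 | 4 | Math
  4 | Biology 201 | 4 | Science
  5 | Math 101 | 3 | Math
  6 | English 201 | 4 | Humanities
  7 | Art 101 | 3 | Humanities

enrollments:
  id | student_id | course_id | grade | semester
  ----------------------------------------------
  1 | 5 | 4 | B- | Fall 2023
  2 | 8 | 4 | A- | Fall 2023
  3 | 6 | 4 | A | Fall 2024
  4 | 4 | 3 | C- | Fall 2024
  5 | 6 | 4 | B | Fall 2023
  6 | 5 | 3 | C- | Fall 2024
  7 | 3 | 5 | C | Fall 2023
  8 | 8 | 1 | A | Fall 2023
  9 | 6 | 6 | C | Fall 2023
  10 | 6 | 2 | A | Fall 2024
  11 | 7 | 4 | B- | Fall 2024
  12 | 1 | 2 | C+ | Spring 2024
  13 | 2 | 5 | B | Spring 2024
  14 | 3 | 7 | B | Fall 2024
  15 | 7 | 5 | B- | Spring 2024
SELECT name, gpa FROM students WHERE gpa > (SELECT AVG(gpa) FROM students)

Execution result:
name | gpa
Quinn Jones | 3.68
Sam Wilson | 3.87
Kate Garcia | 3.47
Sam Davis | 3.98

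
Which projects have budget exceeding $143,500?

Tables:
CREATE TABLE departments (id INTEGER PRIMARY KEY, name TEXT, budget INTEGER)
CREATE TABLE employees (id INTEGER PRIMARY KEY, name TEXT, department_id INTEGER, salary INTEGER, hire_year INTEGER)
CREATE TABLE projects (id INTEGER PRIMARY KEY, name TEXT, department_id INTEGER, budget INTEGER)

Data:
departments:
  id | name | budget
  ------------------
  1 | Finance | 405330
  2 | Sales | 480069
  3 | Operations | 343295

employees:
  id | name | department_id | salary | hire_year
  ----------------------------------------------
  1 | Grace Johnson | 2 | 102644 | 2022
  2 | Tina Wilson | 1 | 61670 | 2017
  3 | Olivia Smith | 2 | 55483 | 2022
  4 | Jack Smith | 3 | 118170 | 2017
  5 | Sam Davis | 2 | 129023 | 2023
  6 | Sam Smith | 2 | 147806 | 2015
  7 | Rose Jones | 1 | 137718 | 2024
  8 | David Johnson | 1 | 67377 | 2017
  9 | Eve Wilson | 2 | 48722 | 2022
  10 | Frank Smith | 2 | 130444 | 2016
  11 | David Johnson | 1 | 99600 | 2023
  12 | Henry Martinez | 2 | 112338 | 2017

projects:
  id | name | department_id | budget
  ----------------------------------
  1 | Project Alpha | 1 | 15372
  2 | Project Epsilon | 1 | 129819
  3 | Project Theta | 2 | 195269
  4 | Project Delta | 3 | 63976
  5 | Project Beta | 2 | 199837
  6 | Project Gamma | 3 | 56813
SELECT name, budget FROM projects WHERE budget > 143500

Execution result:
name | budget
Project Theta | 195269
Project Beta | 199837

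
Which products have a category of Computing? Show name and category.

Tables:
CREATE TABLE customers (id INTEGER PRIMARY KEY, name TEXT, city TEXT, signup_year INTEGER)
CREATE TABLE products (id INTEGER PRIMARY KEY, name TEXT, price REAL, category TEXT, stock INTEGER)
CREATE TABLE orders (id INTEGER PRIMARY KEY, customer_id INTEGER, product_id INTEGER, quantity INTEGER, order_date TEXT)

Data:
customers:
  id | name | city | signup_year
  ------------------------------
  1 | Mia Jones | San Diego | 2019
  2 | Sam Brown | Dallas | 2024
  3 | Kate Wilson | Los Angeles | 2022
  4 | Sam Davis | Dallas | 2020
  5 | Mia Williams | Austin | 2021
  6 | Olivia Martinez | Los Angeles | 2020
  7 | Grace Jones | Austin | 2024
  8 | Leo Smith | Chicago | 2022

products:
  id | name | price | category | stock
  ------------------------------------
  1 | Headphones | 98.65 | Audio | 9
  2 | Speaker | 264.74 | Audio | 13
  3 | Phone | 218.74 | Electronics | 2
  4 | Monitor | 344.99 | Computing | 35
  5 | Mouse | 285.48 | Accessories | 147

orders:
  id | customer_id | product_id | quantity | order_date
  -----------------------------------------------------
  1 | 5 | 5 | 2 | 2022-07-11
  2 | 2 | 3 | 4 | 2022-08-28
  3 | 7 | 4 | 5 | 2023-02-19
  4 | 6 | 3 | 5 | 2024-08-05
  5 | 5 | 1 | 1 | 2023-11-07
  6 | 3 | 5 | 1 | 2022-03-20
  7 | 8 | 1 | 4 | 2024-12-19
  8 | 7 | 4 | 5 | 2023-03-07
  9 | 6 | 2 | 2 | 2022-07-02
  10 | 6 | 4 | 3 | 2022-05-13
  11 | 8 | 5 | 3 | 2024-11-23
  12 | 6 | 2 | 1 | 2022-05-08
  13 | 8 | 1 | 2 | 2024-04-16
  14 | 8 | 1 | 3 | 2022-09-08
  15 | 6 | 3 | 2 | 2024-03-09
SELECT name, category FROM products WHERE category = 'Computing'

Execution result:
name | category
Monitor | Computing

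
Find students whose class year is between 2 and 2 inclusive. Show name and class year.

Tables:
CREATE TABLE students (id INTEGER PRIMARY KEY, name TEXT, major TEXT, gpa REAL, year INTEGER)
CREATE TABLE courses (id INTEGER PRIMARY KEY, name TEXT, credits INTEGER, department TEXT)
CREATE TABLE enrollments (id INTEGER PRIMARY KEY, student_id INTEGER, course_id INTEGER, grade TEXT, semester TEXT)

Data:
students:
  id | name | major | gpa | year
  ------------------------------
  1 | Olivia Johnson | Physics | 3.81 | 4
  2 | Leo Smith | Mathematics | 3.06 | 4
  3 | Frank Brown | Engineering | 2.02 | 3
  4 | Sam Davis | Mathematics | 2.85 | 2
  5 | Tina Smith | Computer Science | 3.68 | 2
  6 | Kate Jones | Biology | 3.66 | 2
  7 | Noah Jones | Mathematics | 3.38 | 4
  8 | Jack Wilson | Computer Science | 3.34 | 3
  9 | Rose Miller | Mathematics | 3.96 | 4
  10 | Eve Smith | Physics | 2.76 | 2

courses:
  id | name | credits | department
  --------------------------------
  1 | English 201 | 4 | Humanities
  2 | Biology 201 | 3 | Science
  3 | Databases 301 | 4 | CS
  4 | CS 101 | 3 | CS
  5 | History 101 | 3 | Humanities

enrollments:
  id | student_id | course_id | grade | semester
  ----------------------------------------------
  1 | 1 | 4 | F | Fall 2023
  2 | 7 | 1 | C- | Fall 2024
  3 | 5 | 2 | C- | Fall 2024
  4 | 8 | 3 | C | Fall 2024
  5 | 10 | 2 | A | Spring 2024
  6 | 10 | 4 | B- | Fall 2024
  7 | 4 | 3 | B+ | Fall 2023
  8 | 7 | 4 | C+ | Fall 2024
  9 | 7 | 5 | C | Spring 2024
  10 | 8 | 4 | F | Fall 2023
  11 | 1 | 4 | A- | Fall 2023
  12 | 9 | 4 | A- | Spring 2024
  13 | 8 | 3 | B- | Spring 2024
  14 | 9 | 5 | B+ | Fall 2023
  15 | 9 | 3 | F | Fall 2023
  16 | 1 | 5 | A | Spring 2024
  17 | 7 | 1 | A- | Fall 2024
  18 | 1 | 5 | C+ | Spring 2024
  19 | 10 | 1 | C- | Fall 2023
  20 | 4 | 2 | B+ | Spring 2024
SELECT name, year FROM students WHERE year BETWEEN 2 AND 2

Execution result:
name | year
Sam Davis | 2
Tina Smith | 2
Kate Jones | 2
Eve Smith | 2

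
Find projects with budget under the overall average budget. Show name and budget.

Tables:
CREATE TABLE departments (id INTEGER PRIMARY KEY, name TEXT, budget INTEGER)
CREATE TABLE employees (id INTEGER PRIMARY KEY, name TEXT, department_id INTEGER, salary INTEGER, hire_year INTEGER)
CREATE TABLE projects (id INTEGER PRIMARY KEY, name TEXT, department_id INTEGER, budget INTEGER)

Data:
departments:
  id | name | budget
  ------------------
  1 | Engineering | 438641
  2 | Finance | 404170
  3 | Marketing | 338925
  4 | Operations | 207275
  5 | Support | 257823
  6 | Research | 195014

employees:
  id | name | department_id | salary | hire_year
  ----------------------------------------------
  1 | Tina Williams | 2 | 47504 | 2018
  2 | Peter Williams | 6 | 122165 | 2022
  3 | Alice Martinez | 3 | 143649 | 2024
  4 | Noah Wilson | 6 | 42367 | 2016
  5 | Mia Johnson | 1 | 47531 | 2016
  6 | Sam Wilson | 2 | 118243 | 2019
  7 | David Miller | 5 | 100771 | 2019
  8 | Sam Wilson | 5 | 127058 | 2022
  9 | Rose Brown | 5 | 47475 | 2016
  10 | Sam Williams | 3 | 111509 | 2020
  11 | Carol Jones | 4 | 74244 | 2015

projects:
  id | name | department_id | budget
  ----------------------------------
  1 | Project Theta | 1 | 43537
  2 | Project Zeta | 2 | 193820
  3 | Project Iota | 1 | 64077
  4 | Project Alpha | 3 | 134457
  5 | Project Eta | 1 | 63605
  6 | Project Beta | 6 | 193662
SELECT name, budget FROM projects WHERE budget < (SELECT AVG(budget) FROM projects)

Execution result:
name | budget
Project Theta | 43537
Project Iota | 64077
Project Eta | 63605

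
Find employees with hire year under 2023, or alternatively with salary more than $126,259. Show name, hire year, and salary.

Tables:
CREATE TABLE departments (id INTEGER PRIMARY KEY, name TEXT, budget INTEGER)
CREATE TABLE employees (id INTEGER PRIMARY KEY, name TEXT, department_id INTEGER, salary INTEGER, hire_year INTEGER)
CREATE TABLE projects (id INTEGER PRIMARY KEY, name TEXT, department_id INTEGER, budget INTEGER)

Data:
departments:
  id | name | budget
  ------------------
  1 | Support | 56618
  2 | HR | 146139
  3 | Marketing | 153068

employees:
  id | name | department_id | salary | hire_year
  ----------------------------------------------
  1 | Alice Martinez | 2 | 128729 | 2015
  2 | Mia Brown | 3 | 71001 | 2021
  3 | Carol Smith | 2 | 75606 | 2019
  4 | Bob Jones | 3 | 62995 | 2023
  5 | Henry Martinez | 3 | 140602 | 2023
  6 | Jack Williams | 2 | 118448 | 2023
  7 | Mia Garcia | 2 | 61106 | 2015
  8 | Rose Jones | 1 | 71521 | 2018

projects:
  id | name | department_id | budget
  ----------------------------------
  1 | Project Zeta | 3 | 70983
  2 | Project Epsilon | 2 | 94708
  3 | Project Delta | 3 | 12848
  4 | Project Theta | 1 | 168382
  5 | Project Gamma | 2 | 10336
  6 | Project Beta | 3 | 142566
SELECT name, hire_year, salary FROM employees WHERE hire_year < 2023 OR salary > 126259

Execution result:
name | hire_year | salary
Alice Martinez | 2015 | 128729
Mia Brown | 2021 | 71001
Carol Smith | 2019 | 75606
Henry Martinez | 2023 | 140602
Mia Garcia | 2015 | 61106
Rose Jones | 2018 | 71521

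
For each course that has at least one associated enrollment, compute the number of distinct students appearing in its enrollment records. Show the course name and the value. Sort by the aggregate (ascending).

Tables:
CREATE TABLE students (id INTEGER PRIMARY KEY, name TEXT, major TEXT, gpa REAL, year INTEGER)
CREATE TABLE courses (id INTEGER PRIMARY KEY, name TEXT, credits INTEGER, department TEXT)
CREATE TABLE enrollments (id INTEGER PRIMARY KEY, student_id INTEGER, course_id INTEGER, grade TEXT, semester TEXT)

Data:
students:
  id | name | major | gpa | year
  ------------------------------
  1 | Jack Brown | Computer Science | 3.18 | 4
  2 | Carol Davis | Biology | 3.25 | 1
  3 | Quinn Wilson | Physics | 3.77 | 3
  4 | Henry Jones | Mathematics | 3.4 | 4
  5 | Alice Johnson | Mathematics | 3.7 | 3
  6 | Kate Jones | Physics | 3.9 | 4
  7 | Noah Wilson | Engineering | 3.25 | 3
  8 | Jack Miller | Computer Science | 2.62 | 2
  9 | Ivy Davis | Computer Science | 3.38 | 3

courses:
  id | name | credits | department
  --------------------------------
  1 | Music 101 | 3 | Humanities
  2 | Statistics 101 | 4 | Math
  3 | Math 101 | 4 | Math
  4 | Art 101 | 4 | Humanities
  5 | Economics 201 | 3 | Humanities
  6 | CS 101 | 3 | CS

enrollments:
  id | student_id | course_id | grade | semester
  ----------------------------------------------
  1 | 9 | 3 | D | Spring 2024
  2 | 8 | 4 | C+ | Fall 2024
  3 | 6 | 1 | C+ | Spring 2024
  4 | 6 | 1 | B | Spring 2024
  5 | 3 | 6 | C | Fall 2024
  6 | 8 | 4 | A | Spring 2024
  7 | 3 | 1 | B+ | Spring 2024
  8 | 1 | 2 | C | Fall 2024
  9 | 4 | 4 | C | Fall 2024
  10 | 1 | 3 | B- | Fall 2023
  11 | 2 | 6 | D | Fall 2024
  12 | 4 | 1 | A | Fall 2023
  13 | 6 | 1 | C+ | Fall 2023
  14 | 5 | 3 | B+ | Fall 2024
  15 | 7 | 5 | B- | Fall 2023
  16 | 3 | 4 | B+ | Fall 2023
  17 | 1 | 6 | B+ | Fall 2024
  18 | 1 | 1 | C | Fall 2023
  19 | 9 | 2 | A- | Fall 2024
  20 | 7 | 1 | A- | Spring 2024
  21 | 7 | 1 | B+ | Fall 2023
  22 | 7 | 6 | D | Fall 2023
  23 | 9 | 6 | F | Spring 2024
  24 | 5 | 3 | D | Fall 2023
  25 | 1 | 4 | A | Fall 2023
SELECT p.name, COUNT(DISTINCT c.student_id) AS distinct_student_count FROM enrollments c JOIN courses p ON c.course_id = p.id GROUP BY p.id, p.name ORDER BY distinct_student_count ASC

Execution result:
name | distinct_student_count
Economics 201 | 1
Statistics 101 | 2
Math 101 | 3
Art 101 | 4
Music 101 | 5
CS 101 | 5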